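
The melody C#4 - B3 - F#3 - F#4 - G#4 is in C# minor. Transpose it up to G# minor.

G#4 F#4 C#4 C#5 D#5

From C# up to G# is a perfect fifth; apply that to each pitch.
C#4 to G#4
B3 to F#4
F#3 to C#4
F#4 to C#5
G#4 to D#5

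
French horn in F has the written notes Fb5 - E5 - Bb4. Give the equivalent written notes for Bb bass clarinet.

Cb6 B5 F5

First find concert pitch: the French horn in F sounds a perfect fifth below written, so Fb5 E5 Bb4 sounds Bbb4 A4 Eb4.
Then write for Bb bass clarinet: it sounds a major ninth below written, so the part must be a major ninth above concert.
Bbb4 → Cb6
A4 → B5
Eb4 → F5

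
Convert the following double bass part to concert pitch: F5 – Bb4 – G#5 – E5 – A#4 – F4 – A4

Written C4 on the double bass sounds as C3, a perfect octave lower; apply that shift to every note.
F5 -> F4
Bb4 -> Bb3
G#5 -> G#4
E5 -> E4
A#4 -> A#3
F4 -> F3
A4 -> A3

F4 Bb3 G#4 E4 A#3 F3 A3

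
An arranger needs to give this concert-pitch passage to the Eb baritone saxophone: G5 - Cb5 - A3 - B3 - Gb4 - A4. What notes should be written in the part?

E7 Ab6 F#5 G#5 Eb6 F#6

The Eb baritone saxophone sounds a major thirteenth below written, so the written part must be a major thirteenth above concert — transpose each note up.
G5 becomes E7
Cb5 becomes Ab6
A3 becomes F#5
B3 becomes G#5
Gb4 becomes Eb6
A4 becomes F#6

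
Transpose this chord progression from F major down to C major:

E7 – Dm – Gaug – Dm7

F major down to C major is a perfect fourth; each chord root moves by that interval while the quality stays the same.
E7: root E down a perfect fourth → B, giving B7.
Dm: root D down a perfect fourth → A, giving Am.
Gaug: root G down a perfect fourth → D, giving Daug.
Dm7: root D down a perfect fourth → A, giving Am7.

B7 Am Daug Am7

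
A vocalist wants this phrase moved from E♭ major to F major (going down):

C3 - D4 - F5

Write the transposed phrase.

D2 E3 G4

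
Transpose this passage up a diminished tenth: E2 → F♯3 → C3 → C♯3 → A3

Gb3 Ab4 Ebb4 Eb4 Cb5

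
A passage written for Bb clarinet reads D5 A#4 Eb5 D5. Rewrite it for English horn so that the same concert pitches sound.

G5 D#5 Ab5 G5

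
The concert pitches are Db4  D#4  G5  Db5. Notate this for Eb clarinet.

Written C4 sounds as Eb4 on the Eb clarinet, so concert pitches are written a minor third down.
Db4 -> Bb3
D#4 -> B#3
G5 -> E5
Db5 -> Bb4

Bb3 B#3 E5 Bb4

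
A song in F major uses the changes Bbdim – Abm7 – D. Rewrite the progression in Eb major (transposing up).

Abdim Gbm7 C

F major up to Eb major is a minor seventh; each chord root moves by that interval while the quality stays the same.
Bbdim: root Bb up a minor seventh → Ab, giving Abdim.
Abm7: root Ab up a minor seventh → Gb, giving Gbm7.
D: root D up a minor seventh → C, giving C.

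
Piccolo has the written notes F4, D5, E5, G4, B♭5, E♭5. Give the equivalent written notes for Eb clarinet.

First find concert pitch: the piccolo sounds a perfect octave above written, so F4 D5 E5 G4 B♭5 E♭5 sounds F5 D6 E6 G5 Bb6 Eb6.
Then write for Eb clarinet: it sounds a minor third above written, so the part must be a minor third below concert.
F5 → D5
D6 → B5
E6 → C#6
G5 → E5
Bb6 → G6
Eb6 → C6

D5 B5 C#6 E5 G6 C6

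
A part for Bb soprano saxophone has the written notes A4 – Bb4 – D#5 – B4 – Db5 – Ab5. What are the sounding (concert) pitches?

The Bb soprano saxophone sounds a major second below written, so transpose each written note down a major second.
A4 becomes G4
Bb4 becomes Ab4
D#5 becomes C#5
B4 becomes A4
Db5 becomes Cb5
Ab5 becomes Gb5

G4 Ab4 C#5 A4 Cb5 Gb5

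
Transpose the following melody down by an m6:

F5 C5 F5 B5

A4 E4 A4 D#5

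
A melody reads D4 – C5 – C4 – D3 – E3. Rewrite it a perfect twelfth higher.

D4 up a perfect twelfth is A5.
A perfect twelfth up from C5 gives G6.
C4 up a perfect twelfth is G5.
D3 up a perfect twelfth is A4.
A perfect twelfth up from E3 gives B4.

A5 G6 G5 A4 B4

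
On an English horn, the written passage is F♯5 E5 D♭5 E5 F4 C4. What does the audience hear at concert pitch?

B4 A4 Gb4 A4 Bb3 F3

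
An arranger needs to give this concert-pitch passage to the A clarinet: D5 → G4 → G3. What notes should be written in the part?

F5 Bb4 Bb3

The A clarinet sounds a minor third below written, so the written part must be a minor third above concert — transpose each note up.
D5 -> F5
G4 -> Bb4
G3 -> Bb3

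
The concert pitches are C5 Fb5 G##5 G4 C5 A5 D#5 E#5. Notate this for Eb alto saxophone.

A5 Db6 E##6 E5 A5 F#6 B#5 C##6

The Eb alto saxophone sounds a major sixth below written, so the written part must be a major sixth above concert — transpose each note up.
C5 → A5
Fb5 → Db6
G##5 → E##6
G4 → E5
C5 → A5
A5 → F#6
D#5 → B#5
E#5 → C##6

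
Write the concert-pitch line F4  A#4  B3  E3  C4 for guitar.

F5 A#5 B4 E4 C5

Written C4 sounds as C3 on the guitar, so concert pitches are written a perfect octave up.
F4 -> F5
A#4 -> A#5
B3 -> B4
E3 -> E4
C4 -> C5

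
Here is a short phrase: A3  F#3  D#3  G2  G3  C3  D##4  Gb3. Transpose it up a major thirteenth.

A3 -> F#5
F#3 -> D#5
D#3 -> B#4
G2 -> E4
G3 -> E5
C3 -> A4
D##4 -> B##5
Gb3 -> Eb5

F#5 D#5 B#4 E4 E5 A4 B##5 Eb5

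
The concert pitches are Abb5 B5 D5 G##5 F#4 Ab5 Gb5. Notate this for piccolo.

Abb4 B4 D4 G##4 F#3 Ab4 Gb4

The piccolo sounds a perfect octave above written, so the written part must be a perfect octave below concert — transpose each note down.
Abb5 becomes Abb4
B5 becomes B4
D5 becomes D4
G##5 becomes G##4
F#4 becomes F#3
Ab5 becomes Ab4
Gb5 becomes Gb4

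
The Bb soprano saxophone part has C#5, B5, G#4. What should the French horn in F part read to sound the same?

F#5 E6 C#5

First find concert pitch: the Bb soprano saxophone sounds a major second below written, so C#5 B5 G#4 sounds B4 A5 F#4.
Then write for French horn in F: it sounds a perfect fifth below written, so the part must be a perfect fifth above concert.
B4 → F#5
A5 → E6
F#4 → C#5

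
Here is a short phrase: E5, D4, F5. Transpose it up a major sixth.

C#6 B4 D6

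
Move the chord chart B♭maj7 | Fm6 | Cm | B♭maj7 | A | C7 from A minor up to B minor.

A minor up to B minor is a major second; each chord root moves by that interval while the quality stays the same.
B♭maj7: root B♭ up a major second → C, giving Cmaj7.
Fm6: root F up a major second → G, giving Gm6.
Cm: root C up a major second → D, giving Dm.
B♭maj7: root B♭ up a major second → C, giving Cmaj7.
A: root A up a major second → B, giving B.
C7: root C up a major second → D, giving D7.

Cmaj7 Gm6 Dm Cmaj7 B D7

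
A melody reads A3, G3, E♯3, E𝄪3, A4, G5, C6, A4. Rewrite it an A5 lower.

A3: a fifth down reaches D, and 8 semitones makes it Db3.
An augmented fifth down from G3 gives Cb3.
E#3 down an augmented fifth is A2.
E##3 down an augmented fifth is A#2.
A4: a fifth down reaches D, and 8 semitones makes it Db4.
G5 down an augmented fifth is Cb5.
C6 down an augmented fifth is Fb5.
A4 down an augmented fifth is Db4.

Db3 Cb3 A2 A#2 Db4 Cb5 Fb5 Db4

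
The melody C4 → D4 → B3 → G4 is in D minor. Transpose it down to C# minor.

D minor to C# minor down is a minor second, so every note moves down by that interval.
C4 becomes B3
D4 becomes C#4
B3 becomes A#3
G4 becomes F#4

B3 C#4 A#3 F#4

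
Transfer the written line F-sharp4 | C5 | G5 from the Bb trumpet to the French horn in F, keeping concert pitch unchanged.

First find concert pitch: the Bb trumpet sounds a major second below written, so F-sharp4 C5 G5 sounds E4 Bb4 F5.
Then write for French horn in F: it sounds a perfect fifth below written, so the part must be a perfect fifth above concert.
E4 → B4
Bb4 → F5
F5 → C6

B4 F5 C6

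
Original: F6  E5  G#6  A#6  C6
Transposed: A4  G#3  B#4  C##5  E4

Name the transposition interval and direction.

down a minor thirteenth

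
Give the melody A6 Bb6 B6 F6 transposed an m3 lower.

A6 to F#6
Bb6 to G6
B6 to G#6
F6 to D6

F#6 G6 G#6 D6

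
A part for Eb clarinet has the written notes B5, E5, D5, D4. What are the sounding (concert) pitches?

D6 G5 F5 F4

Written C4 on the Eb clarinet sounds as Eb4, a minor third higher; apply that shift to every note.
B5 → D6
E5 → G5
D5 → F5
D4 → F4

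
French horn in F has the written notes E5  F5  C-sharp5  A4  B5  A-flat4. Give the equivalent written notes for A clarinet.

C5 Db5 A4 F4 G5 Fb4

First find concert pitch: the French horn in F sounds a perfect fifth below written, so E5 F5 C-sharp5 A4 B5 A-flat4 sounds A4 Bb4 F#4 D4 E5 Db4.
Then write for A clarinet: it sounds a minor third below written, so the part must be a minor third above concert.
A4 → C5
Bb4 → Db5
F#4 → A4
D4 → F4
E5 → G5
Db4 → Fb4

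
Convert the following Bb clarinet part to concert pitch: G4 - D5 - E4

The Bb clarinet sounds a major second below written, so transpose each written note down a major second.
G4 -> F4
D5 -> C5
E4 -> D4

F4 C5 D4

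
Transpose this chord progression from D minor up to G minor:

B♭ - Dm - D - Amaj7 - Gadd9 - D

Eb Gm G Dmaj7 Cadd9 G

D minor up to G minor is a perfect fourth; each chord root moves by that interval while the quality stays the same.
B♭: root B♭ up a perfect fourth → Eb, giving Eb.
Dm: root D up a perfect fourth → G, giving Gm.
D: root D up a perfect fourth → G, giving G.
Amaj7: root A up a perfect fourth → D, giving Dmaj7.
Gadd9: root G up a perfect fourth → C, giving Cadd9.
D: root D up a perfect fourth → G, giving G.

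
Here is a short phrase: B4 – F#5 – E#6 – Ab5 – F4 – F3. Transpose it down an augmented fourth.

F4 C5 B5 Ebb5 Cb4 Cb3

B4 to F4
F#5 to C5
E#6 to B5
Ab5 to Ebb5
F4 to Cb4
F3 to Cb3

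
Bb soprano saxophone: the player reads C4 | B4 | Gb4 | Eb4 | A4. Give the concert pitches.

Bb3 A4 Fb4 Db4 G4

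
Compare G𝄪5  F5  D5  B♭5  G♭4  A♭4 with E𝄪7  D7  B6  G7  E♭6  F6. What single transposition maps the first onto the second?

up a major thirteenth

Take the first pair: G##5 → E##7. G to E spans 13 letter names, so the interval is some kind of thirteenth.
G##5 to E##7 is 21 semitones, which makes it a major thirteenth; the second version is higher, so the direction is up.
Checking another pair — Ab4 → F6 — gives the same interval.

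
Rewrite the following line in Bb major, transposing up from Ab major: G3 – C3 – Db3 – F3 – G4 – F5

A3 D3 Eb3 G3 A4 G5

Ab major to Bb major up is a major second, so every note moves up by that interval.
G3 -> A3
C3 -> D3
Db3 -> Eb3
F3 -> G3
G4 -> A4
F5 -> G5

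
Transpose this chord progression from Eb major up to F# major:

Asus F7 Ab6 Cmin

B#sus G#7 B6 D#min

Eb major up to F# major is an augmented second; each chord root moves by that interval while the quality stays the same.
Asus: root A up an augmented second → B#, giving B#sus.
F7: root F up an augmented second → G#, giving G#7.
Ab6: root Ab up an augmented second → B, giving B6.
Cmin: root C up an augmented second → D#, giving D#min.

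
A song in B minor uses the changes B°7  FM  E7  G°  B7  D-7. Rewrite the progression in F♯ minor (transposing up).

F#°7 CM B7 D° F#7 A-7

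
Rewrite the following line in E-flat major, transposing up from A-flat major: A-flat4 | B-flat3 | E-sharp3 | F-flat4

From A-flat up to E-flat is a perfect fifth; apply that to each pitch.
Ab4 -> Eb5
Bb3 -> F4
E#3 -> B#3
Fb4 -> Cb5

Eb5 F4 B#3 Cb5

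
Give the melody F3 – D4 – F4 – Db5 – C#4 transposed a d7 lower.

F3 down a diminished seventh is G#2.
D4 down a diminished seventh is E#3.
A diminished seventh down from F4 gives G#3.
Db5: a seventh down reaches E, and 9 semitones makes it E4.
C#4 down a diminished seventh is D##3.

G#2 E#3 G#3 E4 D##3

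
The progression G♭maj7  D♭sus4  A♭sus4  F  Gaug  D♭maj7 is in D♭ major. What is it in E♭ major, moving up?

Abmaj7 Ebsus4 Bbsus4 G Aaug Ebmaj7

D♭ major up to E♭ major is a major second; each chord root moves by that interval while the quality stays the same.
G♭maj7: root G♭ up a major second → Ab, giving Abmaj7.
D♭sus4: root D♭ up a major second → Eb, giving Ebsus4.
A♭sus4: root A♭ up a major second → Bb, giving Bbsus4.
F: root F up a major second → G, giving G.
Gaug: root G up a major second → A, giving Aaug.
D♭maj7: root D♭ up a major second → Eb, giving Ebmaj7.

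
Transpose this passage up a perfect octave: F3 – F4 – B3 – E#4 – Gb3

F4 F5 B4 E#5 Gb4

F3 -> F4
F4 -> F5
B3 -> B4
E#4 -> E#5
Gb3 -> Gb4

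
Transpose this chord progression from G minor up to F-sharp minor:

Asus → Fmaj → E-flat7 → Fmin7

G#sus Emaj D7 Emin7

G minor up to F-sharp minor is a major seventh; each chord root moves by that interval while the quality stays the same.
Asus: root A up a major seventh → G#, giving G#sus.
Fmaj: root F up a major seventh → E, giving Emaj.
E-flat7: root E-flat up a major seventh → D, giving D7.
Fmin7: root F up a major seventh → E, giving Emin7.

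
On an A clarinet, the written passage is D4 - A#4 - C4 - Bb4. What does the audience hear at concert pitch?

B3 F##4 A3 G4

The A clarinet sounds a minor third below written, so transpose each written note down a minor third.
D4 becomes B3
A#4 becomes F##4
C4 becomes A3
Bb4 becomes G4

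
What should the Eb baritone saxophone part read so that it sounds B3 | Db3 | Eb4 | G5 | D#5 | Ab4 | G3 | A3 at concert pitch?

G#5 Bb4 C6 E7 B#6 F6 E5 F#5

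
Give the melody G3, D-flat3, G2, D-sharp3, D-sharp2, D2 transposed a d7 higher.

G3: a seventh up reaches F, and 9 semitones makes it Fb4.
Db3 up a diminished seventh is Cbb4.
A diminished seventh up from G2 gives Fb3.
D#3: a seventh up reaches C, and 9 semitones makes it C4.
A diminished seventh up from D#2 gives C3.
A diminished seventh up from D2 gives Cb3.

Fb4 Cbb4 Fb3 C4 C3 Cb3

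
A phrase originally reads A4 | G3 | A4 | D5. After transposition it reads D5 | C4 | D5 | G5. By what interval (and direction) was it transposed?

up a perfect fourth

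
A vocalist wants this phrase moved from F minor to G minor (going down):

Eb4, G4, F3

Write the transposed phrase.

F minor to G minor down is a minor seventh, so every note moves down by that interval.
Eb4 becomes F3
G4 becomes A3
F3 becomes G2

F3 A3 G2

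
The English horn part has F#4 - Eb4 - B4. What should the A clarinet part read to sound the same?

D4 Cb4 G4

First find concert pitch: the English horn sounds a perfect fifth below written, so F#4 Eb4 B4 sounds B3 Ab3 E4.
Then write for A clarinet: it sounds a minor third below written, so the part must be a minor third above concert.
B3 → D4
Ab3 → Cb4
E4 → G4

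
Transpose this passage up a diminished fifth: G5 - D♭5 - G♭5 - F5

A diminished fifth up from G5 gives Db6.
Db5: a fifth up reaches A, and 6 semitones makes it Abb5.
A diminished fifth up from Gb5 gives Dbb6.
F5 up a diminished fifth is Cb6.

Db6 Abb5 Dbb6 Cb6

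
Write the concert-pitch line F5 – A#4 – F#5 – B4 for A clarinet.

Ab5 C#5 A5 D5

The A clarinet sounds a minor third below written, so the written part must be a minor third above concert — transpose each note up.
F5 → Ab5
A#4 → C#5
F#5 → A5
B4 → D5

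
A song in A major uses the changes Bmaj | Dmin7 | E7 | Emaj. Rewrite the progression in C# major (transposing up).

D#maj F#min7 G#7 G#maj

A major up to C# major is a major third; each chord root moves by that interval while the quality stays the same.
Bmaj: root B up a major third → D#, giving D#maj.
Dmin7: root D up a major third → F#, giving F#min7.
E7: root E up a major third → G#, giving G#7.
Emaj: root E up a major third → G#, giving G#maj.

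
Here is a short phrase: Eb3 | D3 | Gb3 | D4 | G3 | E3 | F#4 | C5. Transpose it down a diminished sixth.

G#2 F##2 B2 F##3 B#2 G##2 A##3 E#4

Eb3 down a diminished sixth is G#2.
D3 down a diminished sixth is F##2.
Gb3: a sixth down reaches B, and 7 semitones makes it B2.
D4 down a diminished sixth is F##3.
G3: a sixth down reaches B, and 7 semitones makes it B#2.
E3: a sixth down reaches G, and 7 semitones makes it G##2.
A diminished sixth down from F#4 gives A##3.
A diminished sixth down from C5 gives E#4.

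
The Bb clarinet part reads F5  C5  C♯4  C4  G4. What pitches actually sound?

Written C4 on the Bb clarinet sounds as Bb3, a major second lower; apply that shift to every note.
F5 -> Eb5
C5 -> Bb4
C#4 -> B3
C4 -> Bb3
G4 -> F4

Eb5 Bb4 B3 Bb3 F4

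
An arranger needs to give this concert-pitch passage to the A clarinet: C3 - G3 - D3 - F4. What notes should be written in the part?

Eb3 Bb3 F3 Ab4

Written C4 sounds as A3 on the A clarinet, so concert pitches are written a minor third up.
C3 to Eb3
G3 to Bb3
D3 to F3
F4 to Ab4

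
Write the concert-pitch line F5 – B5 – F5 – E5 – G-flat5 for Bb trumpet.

The Bb trumpet sounds a major second below written, so the written part must be a major second above concert — transpose each note up.
F5 -> G5
B5 -> C#6
F5 -> G5
E5 -> F#5
Gb5 -> Ab5

G5 C#6 G5 F#5 Ab5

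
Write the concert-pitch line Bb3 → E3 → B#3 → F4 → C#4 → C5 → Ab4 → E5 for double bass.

Written C4 sounds as C3 on the double bass, so concert pitches are written a perfect octave up.
Bb3 gives Bb4
E3 gives E4
B#3 gives B#4
F4 gives F5
C#4 gives C#5
C5 gives C6
Ab4 gives Ab5
E5 gives E6

Bb4 E4 B#4 F5 C#5 C6 Ab5 E6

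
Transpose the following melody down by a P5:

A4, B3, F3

D4 E3 Bb2

A4 down a perfect fifth is D4.
A perfect fifth down from B3 gives E3.
F3: a fifth down reaches B, and 7 semitones makes it Bb2.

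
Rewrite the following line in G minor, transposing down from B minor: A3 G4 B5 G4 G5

From B down to G is a major third; apply that to each pitch.
A3 -> F3
G4 -> Eb4
B5 -> G5
G4 -> Eb4
G5 -> Eb5

F3 Eb4 G5 Eb4 Eb5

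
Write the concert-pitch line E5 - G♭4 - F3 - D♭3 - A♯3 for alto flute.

A5 Cb5 Bb3 Gb3 D#4

The alto flute sounds a perfect fourth below written, so the written part must be a perfect fourth above concert — transpose each note up.
E5 -> A5
Gb4 -> Cb5
F3 -> Bb3
Db3 -> Gb3
A#3 -> D#4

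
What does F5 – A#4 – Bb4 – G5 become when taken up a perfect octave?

F5: an octave up reaches F, and 12 semitones makes it F6.
A#4 up a perfect octave is A#5.
A perfect octave up from Bb4 gives Bb5.
G5 up a perfect octave is G6.

F6 A#5 Bb5 G6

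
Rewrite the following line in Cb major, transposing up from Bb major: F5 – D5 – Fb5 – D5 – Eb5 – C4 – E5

Bb major to Cb major up is a minor second, so every note moves up by that interval.
F5 becomes Gb5
D5 becomes Eb5
Fb5 becomes Gbb5
D5 becomes Eb5
Eb5 becomes Fb5
C4 becomes Db4
E5 becomes F5

Gb5 Eb5 Gbb5 Eb5 Fb5 Db4 F5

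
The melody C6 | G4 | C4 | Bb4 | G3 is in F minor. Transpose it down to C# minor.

G#5 D#4 G#3 F#4 D#3

From F down to C# is a diminished fourth; apply that to each pitch.
C6 to G#5
G4 to D#4
C4 to G#3
Bb4 to F#4
G3 to D#3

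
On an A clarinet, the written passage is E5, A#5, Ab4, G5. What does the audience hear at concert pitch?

Written C4 on the A clarinet sounds as A3, a minor third lower; apply that shift to every note.
E5 → C#5
A#5 → F##5
Ab4 → F4
G5 → E5

C#5 F##5 F4 E5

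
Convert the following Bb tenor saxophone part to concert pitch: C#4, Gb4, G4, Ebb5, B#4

B2 Fb3 F3 Dbb4 A#3

The Bb tenor saxophone sounds a major ninth below written, so transpose each written note down a major ninth.
C#4 → B2
Gb4 → Fb3
G4 → F3
Ebb5 → Dbb4
B#4 → A#3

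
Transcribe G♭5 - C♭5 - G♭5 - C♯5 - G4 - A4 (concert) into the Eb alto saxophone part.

Eb6 Ab5 Eb6 A#5 E5 F#5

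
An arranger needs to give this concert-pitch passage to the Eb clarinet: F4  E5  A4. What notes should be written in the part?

D4 C#5 F#4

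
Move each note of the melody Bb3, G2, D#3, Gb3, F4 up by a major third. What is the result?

Bb3: a third up reaches D, and 4 semitones makes it D4.
G2: a third up reaches B, and 4 semitones makes it B2.
D#3 up a major third is F##3.
Gb3: a third up reaches B, and 4 semitones makes it Bb3.
F4 up a major third is A4.

D4 B2 F##3 Bb3 A4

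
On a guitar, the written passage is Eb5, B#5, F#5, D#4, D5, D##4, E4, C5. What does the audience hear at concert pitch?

Written C4 on the guitar sounds as C3, a perfect octave lower; apply that shift to every note.
Eb5 gives Eb4
B#5 gives B#4
F#5 gives F#4
D#4 gives D#3
D5 gives D4
D##4 gives D##3
E4 gives E3
C5 gives C4

Eb4 B#4 F#4 D#3 D4 D##3 E3 C4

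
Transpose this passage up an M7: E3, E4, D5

D#4 D#5 C#6

E3 → D#4
E4 → D#5
D5 → C#6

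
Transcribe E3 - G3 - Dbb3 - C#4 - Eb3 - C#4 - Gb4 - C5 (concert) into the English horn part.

Written C4 sounds as F3 on the English horn, so concert pitches are written a perfect fifth up.
E3 to B3
G3 to D4
Dbb3 to Abb3
C#4 to G#4
Eb3 to Bb3
C#4 to G#4
Gb4 to Db5
C5 to G5

B3 D4 Abb3 G#4 Bb3 G#4 Db5 G5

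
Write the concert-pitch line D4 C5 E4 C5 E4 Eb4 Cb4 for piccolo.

D3 C4 E3 C4 E3 Eb3 Cb3

Written C4 sounds as C5 on the piccolo, so concert pitches are written a perfect octave down.
D4 to D3
C5 to C4
E4 to E3
C5 to C4
E4 to E3
Eb4 to Eb3
Cb4 to Cb3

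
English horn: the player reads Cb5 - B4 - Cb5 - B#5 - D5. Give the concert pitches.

The English horn sounds a perfect fifth below written, so transpose each written note down a perfect fifth.
Cb5 → Fb4
B4 → E4
Cb5 → Fb4
B#5 → E#5
D5 → G4

Fb4 E4 Fb4 E#5 G4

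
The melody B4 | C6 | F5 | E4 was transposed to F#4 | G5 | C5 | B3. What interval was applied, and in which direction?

down a perfect fourth

From B4 to F#4 is 4 letter names — a fourth of some quality.
F#4 to B4 is 5 semitones, which makes it a perfect fourth; the second version is lower, so the direction is down.
Checking another pair — E4 → B3 — gives the same interval.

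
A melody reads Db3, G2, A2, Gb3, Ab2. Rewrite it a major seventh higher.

Db3: a seventh up reaches C, and 11 semitones makes it C4.
A major seventh up from G2 gives F#3.
A2: a seventh up reaches G, and 11 semitones makes it G#3.
A major seventh up from Gb3 gives F4.
A major seventh up from Ab2 gives G3.

C4 F#3 G#3 F4 G3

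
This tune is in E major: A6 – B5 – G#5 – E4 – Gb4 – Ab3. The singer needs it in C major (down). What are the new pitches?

From E down to C is a major third; apply that to each pitch.
A6 becomes F6
B5 becomes G5
G#5 becomes E5
E4 becomes C4
Gb4 becomes Ebb4
Ab3 becomes Fb3

F6 G5 E5 C4 Ebb4 Fb3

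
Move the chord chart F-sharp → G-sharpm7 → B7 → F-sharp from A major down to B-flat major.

A major down to B-flat major is a major seventh; each chord root moves by that interval while the quality stays the same.
F-sharp: root F-sharp down a major seventh → G, giving G.
G-sharpm7: root G-sharp down a major seventh → A, giving Am7.
B7: root B down a major seventh → C, giving C7.
F-sharp: root F-sharp down a major seventh → G, giving G.

G Am7 C7 G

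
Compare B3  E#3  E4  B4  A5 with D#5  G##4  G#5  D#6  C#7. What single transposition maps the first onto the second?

up a major tenth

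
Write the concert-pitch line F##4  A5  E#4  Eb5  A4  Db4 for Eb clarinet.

D##4 F#5 C##4 C5 F#4 Bb3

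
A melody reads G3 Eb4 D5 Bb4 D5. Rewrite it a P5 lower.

C3 Ab3 G4 Eb4 G4

G3: a fifth down reaches C, and 7 semitones makes it C3.
Eb4: a fifth down reaches A, and 7 semitones makes it Ab3.
D5: a fifth down reaches G, and 7 semitones makes it G4.
Bb4 down a perfect fifth is Eb4.
D5: a fifth down reaches G, and 7 semitones makes it G4.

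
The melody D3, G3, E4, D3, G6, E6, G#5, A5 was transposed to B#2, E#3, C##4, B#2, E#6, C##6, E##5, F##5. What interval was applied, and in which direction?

Take the first pair: D3 → B#2. D to B spans 3 letter names, so the interval is some kind of third.
B#2 to D3 is 2 semitones, which makes it a diminished third; the second version is lower, so the direction is down.
Checking another pair — A5 → F##5 — gives the same interval.

down a diminished third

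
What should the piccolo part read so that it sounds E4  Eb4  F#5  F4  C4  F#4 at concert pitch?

E3 Eb3 F#4 F3 C3 F#3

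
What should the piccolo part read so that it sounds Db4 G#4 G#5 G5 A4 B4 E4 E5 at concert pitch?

Db3 G#3 G#4 G4 A3 B3 E3 E4

Written C4 sounds as C5 on the piccolo, so concert pitches are written a perfect octave down.
Db4 → Db3
G#4 → G#3
G#5 → G#4
G5 → G4
A4 → A3
B4 → B3
E4 → E3
E5 → E4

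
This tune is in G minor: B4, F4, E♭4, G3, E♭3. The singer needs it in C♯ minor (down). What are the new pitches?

From G down to C♯ is a diminished fifth; apply that to each pitch.
B4 gives E#4
F4 gives B3
Eb4 gives A3
G3 gives C#3
Eb3 gives A2

E#4 B3 A3 C#3 A2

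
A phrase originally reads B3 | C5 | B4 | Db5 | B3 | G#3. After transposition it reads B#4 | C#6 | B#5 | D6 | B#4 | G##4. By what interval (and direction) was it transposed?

up an augmented octave

Take the first pair: B3 → B#4. B to B spans 8 letter names, so the interval is some kind of octave.
B3 to B#4 is 13 semitones, which makes it an augmented octave; the second version is higher, so the direction is up.
Checking another pair — G#3 → G##4 — gives the same interval.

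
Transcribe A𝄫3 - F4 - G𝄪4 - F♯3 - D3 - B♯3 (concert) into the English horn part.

The English horn sounds a perfect fifth below written, so the written part must be a perfect fifth above concert — transpose each note up.
Abb3 -> Ebb4
F4 -> C5
G##4 -> D##5
F#3 -> C#4
D3 -> A3
B#3 -> F##4

Ebb4 C5 D##5 C#4 A3 F##4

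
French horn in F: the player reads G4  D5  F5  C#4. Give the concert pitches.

The French horn in F sounds a perfect fifth below written, so transpose each written note down a perfect fifth.
G4 -> C4
D5 -> G4
F5 -> Bb4
C#4 -> F#3

C4 G4 Bb4 F#3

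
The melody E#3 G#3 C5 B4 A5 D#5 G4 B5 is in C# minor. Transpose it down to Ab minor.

C3 Eb3 Abb4 Gb4 Fb5 Bb4 Ebb4 Gb5

C# minor to Ab minor down is an augmented third, so every note moves down by that interval.
E#3 -> C3
G#3 -> Eb3
C5 -> Abb4
B4 -> Gb4
A5 -> Fb5
D#5 -> Bb4
G4 -> Ebb4
B5 -> Gb5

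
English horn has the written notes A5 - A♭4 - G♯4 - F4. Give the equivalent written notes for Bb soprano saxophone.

E5 Eb4 D#4 C4

First find concert pitch: the English horn sounds a perfect fifth below written, so A5 A♭4 G♯4 F4 sounds D5 Db4 C#4 Bb3.
Then write for Bb soprano saxophone: it sounds a major second below written, so the part must be a major second above concert.
D5 → E5
Db4 → Eb4
C#4 → D#4
Bb3 → C4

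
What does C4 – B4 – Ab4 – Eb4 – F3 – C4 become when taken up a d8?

Cb5 Bb5 Abb5 Ebb5 Fb4 Cb5

A diminished octave up from C4 gives Cb5.
B4 up a diminished octave is Bb5.
Ab4: an octave up reaches A, and 11 semitones makes it Abb5.
Eb4 up a diminished octave is Ebb5.
F3: an octave up reaches F, and 11 semitones makes it Fb4.
C4 up a diminished octave is Cb5.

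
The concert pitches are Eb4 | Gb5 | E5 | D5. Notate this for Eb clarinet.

C4 Eb5 C#5 B4

Written C4 sounds as Eb4 on the Eb clarinet, so concert pitches are written a minor third down.
Eb4 gives C4
Gb5 gives Eb5
E5 gives C#5
D5 gives B4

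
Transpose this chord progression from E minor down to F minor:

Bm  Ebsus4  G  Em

E minor down to F minor is a major seventh; each chord root moves by that interval while the quality stays the same.
Bm: root B down a major seventh → C, giving Cm.
Ebsus4: root Eb down a major seventh → Fb, giving Fbsus4.
G: root G down a major seventh → Ab, giving Ab.
Em: root E down a major seventh → F, giving Fm.

Cm Fbsus4 Ab Fm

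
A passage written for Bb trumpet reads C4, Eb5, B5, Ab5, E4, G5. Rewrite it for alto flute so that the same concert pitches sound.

First find concert pitch: the Bb trumpet sounds a major second below written, so C4 Eb5 B5 Ab5 E4 G5 sounds Bb3 Db5 A5 Gb5 D4 F5.
Then write for alto flute: it sounds a perfect fourth below written, so the part must be a perfect fourth above concert.
Bb3 → Eb4
Db5 → Gb5
A5 → D6
Gb5 → Cb6
D4 → G4
F5 → Bb5

Eb4 Gb5 D6 Cb6 G4 Bb5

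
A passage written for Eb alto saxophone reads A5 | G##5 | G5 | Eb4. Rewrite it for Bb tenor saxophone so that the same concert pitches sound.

D6 C##6 C6 Ab4

First find concert pitch: the Eb alto saxophone sounds a major sixth below written, so A5 G##5 G5 Eb4 sounds C5 B#4 Bb4 Gb3.
Then write for Bb tenor saxophone: it sounds a major ninth below written, so the part must be a major ninth above concert.
C5 → D6
B#4 → C##6
Bb4 → C6
Gb3 → Ab4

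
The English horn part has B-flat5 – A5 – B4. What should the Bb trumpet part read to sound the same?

F5 E5 F#4

First find concert pitch: the English horn sounds a perfect fifth below written, so B-flat5 A5 B4 sounds Eb5 D5 E4.
Then write for Bb trumpet: it sounds a major second below written, so the part must be a major second above concert.
Eb5 → F5
D5 → E5
E4 → F#4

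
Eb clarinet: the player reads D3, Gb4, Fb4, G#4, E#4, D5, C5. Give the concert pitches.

F3 Bbb4 Abb4 B4 G#4 F5 Eb5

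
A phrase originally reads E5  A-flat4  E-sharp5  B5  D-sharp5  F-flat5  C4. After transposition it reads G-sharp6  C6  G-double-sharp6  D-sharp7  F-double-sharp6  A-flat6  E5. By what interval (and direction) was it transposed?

up a major tenth

From E5 to G#6 is 10 letter names — a tenth of some quality.
E5 to G#6 is 16 semitones, which makes it a major tenth; the second version is higher, so the direction is up.
Checking another pair — C4 → E5 — gives the same interval.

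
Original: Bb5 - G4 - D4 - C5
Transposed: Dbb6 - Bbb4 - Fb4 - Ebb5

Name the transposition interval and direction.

Take the first pair: Bb5 → Dbb6. B to D spans 3 letter names, so the interval is some kind of third.
Bb5 to Dbb6 is 2 semitones, which makes it a diminished third; the second version is higher, so the direction is up.
Checking another pair — C5 → Ebb5 — gives the same interval.

up a diminished third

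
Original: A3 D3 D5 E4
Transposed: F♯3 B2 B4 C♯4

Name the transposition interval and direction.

down a minor third

Take the first pair: A3 → F#3. A to F spans 3 letter names, so the interval is some kind of third.
F#3 to A3 is 3 semitones, which makes it a minor third; the second version is lower, so the direction is down.
Checking another pair — E4 → C#4 — gives the same interval.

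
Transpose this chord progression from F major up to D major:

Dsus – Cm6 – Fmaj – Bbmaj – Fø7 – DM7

F major up to D major is a major sixth; each chord root moves by that interval while the quality stays the same.
Dsus: root D up a major sixth → B, giving Bsus.
Cm6: root C up a major sixth → A, giving Am6.
Fmaj: root F up a major sixth → D, giving Dmaj.
Bbmaj: root Bb up a major sixth → G, giving Gmaj.
Fø7: root F up a major sixth → D, giving Dø7.
DM7: root D up a major sixth → B, giving BM7.

Bsus Am6 Dmaj Gmaj Dø7 BM7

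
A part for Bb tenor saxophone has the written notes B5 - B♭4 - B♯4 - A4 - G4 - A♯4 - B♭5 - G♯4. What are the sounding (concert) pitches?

A4 Ab3 A#3 G3 F3 G#3 Ab4 F#3

Written C4 on the Bb tenor saxophone sounds as Bb2, a major ninth lower; apply that shift to every note.
B5 becomes A4
Bb4 becomes Ab3
B#4 becomes A#3
A4 becomes G3
G4 becomes F3
A#4 becomes G#3
Bb5 becomes Ab4
G#4 becomes F#3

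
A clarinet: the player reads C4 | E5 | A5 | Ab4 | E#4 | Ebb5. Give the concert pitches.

A3 C#5 F#5 F4 C##4 Cb5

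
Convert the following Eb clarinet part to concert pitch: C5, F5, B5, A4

The Eb clarinet sounds a minor third above written, so transpose each written note up a minor third.
C5 -> Eb5
F5 -> Ab5
B5 -> D6
A4 -> C5

Eb5 Ab5 D6 C5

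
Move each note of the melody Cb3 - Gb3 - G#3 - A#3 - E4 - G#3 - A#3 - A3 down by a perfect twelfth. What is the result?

Cb3 to Fb1
Gb3 to Cb2
G#3 to C#2
A#3 to D#2
E4 to A2
G#3 to C#2
A#3 to D#2
A3 to D2

Fb1 Cb2 C#2 D#2 A2 C#2 D#2 D2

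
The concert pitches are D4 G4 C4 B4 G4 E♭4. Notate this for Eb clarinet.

B3 E4 A3 G#4 E4 C4

The Eb clarinet sounds a minor third above written, so the written part must be a minor third below concert — transpose each note down.
D4 → B3
G4 → E4
C4 → A3
B4 → G#4
G4 → E4
Eb4 → C4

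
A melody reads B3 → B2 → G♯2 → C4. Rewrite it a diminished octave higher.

Bb4 Bb3 G3 Cb5

B3 gives Bb4
B2 gives Bb3
G#2 gives G3
C4 gives Cb5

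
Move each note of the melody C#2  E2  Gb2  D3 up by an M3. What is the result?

E#2 G#2 Bb2 F#3

A major third up from C#2 gives E#2.
E2 up a major third is G#2.
Gb2 up a major third is Bb2.
D3 up a major third is F#3.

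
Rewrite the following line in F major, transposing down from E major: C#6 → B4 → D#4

From E down to F is a major seventh; apply that to each pitch.
C#6 becomes D5
B4 becomes C4
D#4 becomes E3

D5 C4 E3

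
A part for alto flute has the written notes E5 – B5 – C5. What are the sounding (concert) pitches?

B4 F#5 G4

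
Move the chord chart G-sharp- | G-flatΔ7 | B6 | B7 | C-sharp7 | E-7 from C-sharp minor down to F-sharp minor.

C#- CbΔ7 E6 E7 F#7 A-7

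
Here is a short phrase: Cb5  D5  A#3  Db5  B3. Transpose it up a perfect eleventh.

Fb6 G6 D#5 Gb6 E5

Cb5 to Fb6
D5 to G6
A#3 to D#5
Db5 to Gb6
B3 to E5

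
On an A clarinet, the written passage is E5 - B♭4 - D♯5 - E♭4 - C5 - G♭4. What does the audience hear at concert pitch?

C#5 G4 B#4 C4 A4 Eb4

Written C4 on the A clarinet sounds as A3, a minor third lower; apply that shift to every note.
E5 -> C#5
Bb4 -> G4
D#5 -> B#4
Eb4 -> C4
C5 -> A4
Gb4 -> Eb4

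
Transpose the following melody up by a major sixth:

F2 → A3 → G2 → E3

D3 F#4 E3 C#4

F2 gives D3
A3 gives F#4
G2 gives E3
E3 gives C#4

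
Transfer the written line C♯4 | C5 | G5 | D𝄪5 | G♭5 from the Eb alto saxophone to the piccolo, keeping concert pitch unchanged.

E2 Eb3 Bb3 F##3 Bbb3

First find concert pitch: the Eb alto saxophone sounds a major sixth below written, so C♯4 C5 G5 D𝄪5 G♭5 sounds E3 Eb4 Bb4 F##4 Bbb4.
Then write for piccolo: it sounds a perfect octave above written, so the part must be a perfect octave below concert.
E3 → E2
Eb4 → Eb3
Bb4 → Bb3
F##4 → F##3
Bbb4 → Bbb3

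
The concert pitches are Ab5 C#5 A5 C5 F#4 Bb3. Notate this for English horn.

Written C4 sounds as F3 on the English horn, so concert pitches are written a perfect fifth up.
Ab5 gives Eb6
C#5 gives G#5
A5 gives E6
C5 gives G5
F#4 gives C#5
Bb3 gives F4

Eb6 G#5 E6 G5 C#5 F4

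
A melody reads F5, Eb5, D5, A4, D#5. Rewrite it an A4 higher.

B5 A5 G#5 D#5 G##5

F5: a fourth up reaches B, and 6 semitones makes it B5.
Eb5: a fourth up reaches A, and 6 semitones makes it A5.
D5: a fourth up reaches G, and 6 semitones makes it G#5.
A4: a fourth up reaches D, and 6 semitones makes it D#5.
D#5: a fourth up reaches G, and 6 semitones makes it G##5.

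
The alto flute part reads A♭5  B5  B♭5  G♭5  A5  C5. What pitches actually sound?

Eb5 F#5 F5 Db5 E5 G4

The alto flute sounds a perfect fourth below written, so transpose each written note down a perfect fourth.
Ab5 to Eb5
B5 to F#5
Bb5 to F5
Gb5 to Db5
A5 to E5
C5 to G4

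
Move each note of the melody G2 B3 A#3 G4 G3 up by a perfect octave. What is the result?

G3 B4 A#4 G5 G4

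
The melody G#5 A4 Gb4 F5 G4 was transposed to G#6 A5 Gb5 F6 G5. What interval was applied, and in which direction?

From G#5 to G#6 is 8 letter names — an octave of some quality.
G#5 to G#6 is 12 semitones, which makes it a perfect octave; the second version is higher, so the direction is up.
Checking another pair — G4 → G5 — gives the same interval.

up a perfect octave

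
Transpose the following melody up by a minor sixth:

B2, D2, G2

G3 Bb2 Eb3

B2 up a minor sixth is G3.
D2 up a minor sixth is Bb2.
G2 up a minor sixth is Eb3.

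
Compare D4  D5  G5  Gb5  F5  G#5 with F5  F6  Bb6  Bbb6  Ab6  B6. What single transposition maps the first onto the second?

up a minor tenth

From D4 to F5 is 10 letter names — a tenth of some quality.
D4 to F5 is 15 semitones, which makes it a minor tenth; the second version is higher, so the direction is up.
Checking another pair — G#5 → B6 — gives the same interval.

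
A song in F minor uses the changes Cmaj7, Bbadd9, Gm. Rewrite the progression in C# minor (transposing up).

F minor up to C# minor is an augmented fifth; each chord root moves by that interval while the quality stays the same.
Cmaj7: root C up an augmented fifth → G#, giving G#maj7.
Bbadd9: root Bb up an augmented fifth → F#, giving F#add9.
Gm: root G up an augmented fifth → D#, giving D#m.

G#maj7 F#add9 D#m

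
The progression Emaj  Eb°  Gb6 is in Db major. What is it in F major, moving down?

Db major down to F major is a minor sixth; each chord root moves by that interval while the quality stays the same.
Emaj: root E down a minor sixth → G#, giving G#maj.
Eb°: root Eb down a minor sixth → G, giving G°.
Gb6: root Gb down a minor sixth → Bb, giving Bb6.

G#maj G° Bb6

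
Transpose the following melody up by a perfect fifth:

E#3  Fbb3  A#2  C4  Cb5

B#3 Cbb4 E#3 G4 Gb5

E#3: a fifth up reaches B, and 7 semitones makes it B#3.
Fbb3: a fifth up reaches C, and 7 semitones makes it Cbb4.
A perfect fifth up from A#2 gives E#3.
C4 up a perfect fifth is G4.
A perfect fifth up from Cb5 gives Gb5.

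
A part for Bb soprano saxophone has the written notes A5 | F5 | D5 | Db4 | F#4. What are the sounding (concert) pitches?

G5 Eb5 C5 Cb4 E4

Written C4 on the Bb soprano saxophone sounds as Bb3, a major second lower; apply that shift to every note.
A5 becomes G5
F5 becomes Eb5
D5 becomes C5
Db4 becomes Cb4
F#4 becomes E4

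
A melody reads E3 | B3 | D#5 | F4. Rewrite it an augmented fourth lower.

Bb2 F3 A4 Cb4

An augmented fourth down from E3 gives Bb2.
B3: a fourth down reaches F, and 6 semitones makes it F3.
D#5: a fourth down reaches A, and 6 semitones makes it A4.
F4 down an augmented fourth is Cb4.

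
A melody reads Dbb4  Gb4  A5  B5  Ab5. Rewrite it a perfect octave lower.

Dbb4 becomes Dbb3
Gb4 becomes Gb3
A5 becomes A4
B5 becomes B4
Ab5 becomes Ab4

Dbb3 Gb3 A4 B4 Ab4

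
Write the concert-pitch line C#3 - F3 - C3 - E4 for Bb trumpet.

The Bb trumpet sounds a major second below written, so the written part must be a major second above concert — transpose each note up.
C#3 to D#3
F3 to G3
C3 to D3
E4 to F#4

D#3 G3 D3 F#4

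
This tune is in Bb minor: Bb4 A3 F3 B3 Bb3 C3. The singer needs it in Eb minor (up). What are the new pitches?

Bb minor to Eb minor up is a perfect fourth, so every note moves up by that interval.
Bb4 to Eb5
A3 to D4
F3 to Bb3
B3 to E4
Bb3 to Eb4
C3 to F3

Eb5 D4 Bb3 E4 Eb4 F3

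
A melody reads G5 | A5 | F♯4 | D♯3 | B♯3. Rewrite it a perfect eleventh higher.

C7 D7 B5 G#4 E#5

G5 to C7
A5 to D7
F#4 to B5
D#3 to G#4
B#3 to E#5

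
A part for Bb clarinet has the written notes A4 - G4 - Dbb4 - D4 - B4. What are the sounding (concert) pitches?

G4 F4 Cbb4 C4 A4

Written C4 on the Bb clarinet sounds as Bb3, a major second lower; apply that shift to every note.
A4 gives G4
G4 gives F4
Dbb4 gives Cbb4
D4 gives C4
B4 gives A4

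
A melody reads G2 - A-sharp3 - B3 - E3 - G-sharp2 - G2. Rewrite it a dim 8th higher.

G2 → Gb3
A#3 → A4
B3 → Bb4
E3 → Eb4
G#2 → G3
G2 → Gb3

Gb3 A4 Bb4 Eb4 G3 Gb3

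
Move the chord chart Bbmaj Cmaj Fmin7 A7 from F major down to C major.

F major down to C major is a perfect fourth; each chord root moves by that interval while the quality stays the same.
Bbmaj: root Bb down a perfect fourth → F, giving Fmaj.
Cmaj: root C down a perfect fourth → G, giving Gmaj.
Fmin7: root F down a perfect fourth → C, giving Cmin7.
A7: root A down a perfect fourth → E, giving E7.

Fmaj Gmaj Cmin7 E7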